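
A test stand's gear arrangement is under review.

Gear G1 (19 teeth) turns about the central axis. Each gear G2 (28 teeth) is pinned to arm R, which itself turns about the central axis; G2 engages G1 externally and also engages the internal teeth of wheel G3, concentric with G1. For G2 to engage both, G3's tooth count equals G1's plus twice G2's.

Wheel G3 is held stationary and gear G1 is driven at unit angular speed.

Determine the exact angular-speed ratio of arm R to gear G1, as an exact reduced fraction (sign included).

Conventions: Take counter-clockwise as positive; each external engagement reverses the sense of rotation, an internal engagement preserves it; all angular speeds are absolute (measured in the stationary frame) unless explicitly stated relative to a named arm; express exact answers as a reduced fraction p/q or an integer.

19/94

planetary set (19T centre, 28T on arm, 75T internal) — Willis relation
ring teeth: 19 + 2·28 = 75
19(ω_sun−ω_arm) = −75(ω_ring−ω_arm),  ω_ring = 0, ω_sun = 1
19(1−ω_arm) = −75(0−ω_arm)  ⇒  94·ω_arm = 19  ⇒  ω_arm = 19/94
ω_out/ω_in = 19/94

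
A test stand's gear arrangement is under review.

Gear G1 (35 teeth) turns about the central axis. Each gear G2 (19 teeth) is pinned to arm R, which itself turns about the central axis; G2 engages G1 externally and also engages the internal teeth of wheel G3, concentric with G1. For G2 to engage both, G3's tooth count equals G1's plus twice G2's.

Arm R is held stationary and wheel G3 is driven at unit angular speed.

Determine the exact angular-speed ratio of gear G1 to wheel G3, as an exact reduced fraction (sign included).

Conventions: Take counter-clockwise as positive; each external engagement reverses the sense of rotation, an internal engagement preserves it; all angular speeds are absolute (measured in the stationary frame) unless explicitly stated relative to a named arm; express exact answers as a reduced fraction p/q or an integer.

topology: planetary set — G1 35T / G2 19T / G3 73T, arm = carrier (Willis)
ring teeth: 35 + 2·19 = 73
35(ω_sun−ω_arm) = −73(ω_ring−ω_arm),  ω_arm = 0, ω_ring = 1
ω_sun = 0 − (73/35)(1−0) = -73/35
ω_out/ω_in = -73/35

-73/35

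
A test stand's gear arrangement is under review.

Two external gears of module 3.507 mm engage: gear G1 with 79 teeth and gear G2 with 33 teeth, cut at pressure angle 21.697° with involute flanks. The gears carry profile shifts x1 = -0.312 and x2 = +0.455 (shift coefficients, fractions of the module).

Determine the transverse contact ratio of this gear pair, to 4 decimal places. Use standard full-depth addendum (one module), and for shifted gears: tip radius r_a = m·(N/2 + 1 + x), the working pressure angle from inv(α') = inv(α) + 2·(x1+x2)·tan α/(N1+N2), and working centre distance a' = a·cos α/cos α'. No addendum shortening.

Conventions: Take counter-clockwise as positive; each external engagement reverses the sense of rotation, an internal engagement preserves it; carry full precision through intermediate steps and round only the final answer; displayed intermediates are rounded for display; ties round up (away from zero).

recognized (one external pair, fixed centres): single-mesh tooth geometry, m = 3.507, N1 = 79, N2 = 33
base radii: r_b1 = 128.712165, r_b2 = 53.765841
tip radii: r_a1 = 140.939316, r_a2 = 62.968185
inv(α') = inv(21.697°) + 2·(-0.312+0.455)·tan α/(79+33) = 0.02021963  ⇒  α' = 22.05804°
a' = a·cos α / cos α' = 196.3920·cos 21.697°/cos 22.05804° = 196.889551
action lengths: √(r_a1²−r_b1²) = 57.420113, √(r_a2²−r_b2²) = 32.775397
base pitch p_b = π·m·cos α = 10.236992
CR = (57.420113 + 32.775397 − 196.889551·sin 22.05804°)/10.236992 = 1.587820
contact ratio ≈ 1.5878

1.5878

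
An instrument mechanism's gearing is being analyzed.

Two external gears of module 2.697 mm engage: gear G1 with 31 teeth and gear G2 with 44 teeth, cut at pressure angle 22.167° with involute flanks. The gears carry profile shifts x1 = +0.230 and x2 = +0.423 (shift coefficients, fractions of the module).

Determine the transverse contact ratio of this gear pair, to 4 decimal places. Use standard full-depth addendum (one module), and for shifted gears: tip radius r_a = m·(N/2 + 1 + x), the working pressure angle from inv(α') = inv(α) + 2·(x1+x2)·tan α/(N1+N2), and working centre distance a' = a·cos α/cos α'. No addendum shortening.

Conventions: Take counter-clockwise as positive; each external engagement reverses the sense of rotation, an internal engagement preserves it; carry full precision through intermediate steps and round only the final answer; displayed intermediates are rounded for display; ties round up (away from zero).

topology: single-mesh involute geometry — m = 2.697, 31T/44T pair
base radii: r_b1 = 38.713722, r_b2 = 54.948508
tip radii: r_a1 = 45.120810, r_a2 = 63.171831
inv(α') = inv(22.167°) + 2·(+0.230+0.423)·tan α/(31+44) = 0.02762814  ⇒  α' = 24.36328°
a' = a·cos α / cos α' = 101.1375·cos 22.167°/cos 24.36328° = 102.818392
action lengths: √(r_a1²−r_b1²) = 23.176178, √(r_a2²−r_b2²) = 31.166354
base pitch p_b = π·m·cos α = 7.846629
CR = (23.176178 + 31.166354 − 102.818392·sin 24.36328°)/7.846629 = 1.520120
contact ratio ≈ 1.5201

1.5201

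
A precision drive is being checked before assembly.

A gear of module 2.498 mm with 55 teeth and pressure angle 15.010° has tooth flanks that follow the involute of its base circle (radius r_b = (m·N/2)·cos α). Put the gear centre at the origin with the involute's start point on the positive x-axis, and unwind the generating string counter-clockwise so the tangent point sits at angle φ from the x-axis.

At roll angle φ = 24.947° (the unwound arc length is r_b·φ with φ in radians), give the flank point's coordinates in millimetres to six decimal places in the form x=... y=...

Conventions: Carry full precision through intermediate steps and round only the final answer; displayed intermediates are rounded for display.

x=72.345620 y=1.791260

single-mesh involute tooth geometry (55T wheel at module 2.498)
pitch radius r_p = m·N/2 = 2.498·55/2 = 68.695000
base radius r_b = r_p·cos α = 68.695000·cos 15.010° = 66.351171
roll angle φ = 24.947° = 0.43540729 rad
x = r_b·(cos φ + φ·sin φ) = 72.345620
y = r_b·(sin φ − φ·cos φ) = 1.791260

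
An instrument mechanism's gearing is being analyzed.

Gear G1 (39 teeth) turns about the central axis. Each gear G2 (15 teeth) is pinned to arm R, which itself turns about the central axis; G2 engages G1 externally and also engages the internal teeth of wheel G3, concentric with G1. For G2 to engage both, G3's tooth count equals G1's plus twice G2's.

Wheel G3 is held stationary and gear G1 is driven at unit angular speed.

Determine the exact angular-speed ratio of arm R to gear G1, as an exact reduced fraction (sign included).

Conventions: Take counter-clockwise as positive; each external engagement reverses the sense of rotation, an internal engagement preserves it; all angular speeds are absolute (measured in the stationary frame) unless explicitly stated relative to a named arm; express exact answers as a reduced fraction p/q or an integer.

13/36

recognized (axles ride arm R): planetary set, 39/15/69 teeth
ring teeth: 39 + 2·15 = 69
39(ω_sun−ω_arm) = −69(ω_ring−ω_arm),  ω_ring = 0, ω_sun = 1
39(1−ω_arm) = −69(0−ω_arm)  ⇒  108·ω_arm = 39  ⇒  ω_arm = 13/36
ω_out/ω_in = 13/36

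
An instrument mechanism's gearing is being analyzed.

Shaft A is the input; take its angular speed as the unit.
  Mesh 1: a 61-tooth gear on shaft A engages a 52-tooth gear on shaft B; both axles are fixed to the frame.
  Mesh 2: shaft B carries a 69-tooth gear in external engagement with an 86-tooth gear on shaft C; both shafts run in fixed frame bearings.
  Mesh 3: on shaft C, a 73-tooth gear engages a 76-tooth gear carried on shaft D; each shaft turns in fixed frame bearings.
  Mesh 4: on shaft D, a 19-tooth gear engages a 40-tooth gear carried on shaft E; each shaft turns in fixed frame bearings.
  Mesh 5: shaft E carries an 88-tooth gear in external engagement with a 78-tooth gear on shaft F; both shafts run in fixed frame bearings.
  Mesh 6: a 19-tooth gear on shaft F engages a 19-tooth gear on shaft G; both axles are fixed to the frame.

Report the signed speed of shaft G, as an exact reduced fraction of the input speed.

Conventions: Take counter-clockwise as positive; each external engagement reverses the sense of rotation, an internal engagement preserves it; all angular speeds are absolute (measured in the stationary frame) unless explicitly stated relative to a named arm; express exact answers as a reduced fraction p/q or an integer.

1126609/2325440

6-mesh fixed-axis compound train (all bearings frame-fixed)
mesh 1 [61T→52T]: |ω|/ω_in = 1×61/52 = 61/52, sense flips to −
mesh 2 [69T→86T]: |ω|/ω_in = (61/52)×69/86 = 4209/4472, sense flips to +
mesh 3 [73T→76T]: |ω|/ω_in = (4209/4472)×73/76 = 307257/339872, sense flips to −
mesh 4 [19T→40T]: |ω|/ω_in = (307257/339872)×19/40 = 307257/715520, sense flips to +
mesh 5 [88T→78T]: |ω|/ω_in = (307257/715520)×88/78 = 1126609/2325440, sense flips to −
mesh 6 [19T→19T]: |ω|/ω_in = (1126609/2325440)×19/19 = 1126609/2325440, sense flips to +
signed output speed (× input speed) = 1126609/2325440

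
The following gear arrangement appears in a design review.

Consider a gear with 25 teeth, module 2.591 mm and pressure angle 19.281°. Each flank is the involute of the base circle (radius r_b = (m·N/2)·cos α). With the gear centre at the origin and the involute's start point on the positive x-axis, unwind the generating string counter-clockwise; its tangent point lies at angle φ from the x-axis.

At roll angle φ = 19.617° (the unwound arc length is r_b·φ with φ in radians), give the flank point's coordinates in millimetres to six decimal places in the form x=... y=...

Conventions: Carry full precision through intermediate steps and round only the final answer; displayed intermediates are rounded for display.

x=32.310566 y=0.404220

single-mesh involute tooth geometry (25T wheel at module 2.591)
pitch radius r_p = m·N/2 = 2.591·25/2 = 32.387500
base radius r_b = r_p·cos α = 32.387500·cos 19.281° = 30.570901
roll angle φ = 19.617° = 0.34238124 rad
x = r_b·(cos φ + φ·sin φ) = 32.310566
y = r_b·(sin φ − φ·cos φ) = 0.404220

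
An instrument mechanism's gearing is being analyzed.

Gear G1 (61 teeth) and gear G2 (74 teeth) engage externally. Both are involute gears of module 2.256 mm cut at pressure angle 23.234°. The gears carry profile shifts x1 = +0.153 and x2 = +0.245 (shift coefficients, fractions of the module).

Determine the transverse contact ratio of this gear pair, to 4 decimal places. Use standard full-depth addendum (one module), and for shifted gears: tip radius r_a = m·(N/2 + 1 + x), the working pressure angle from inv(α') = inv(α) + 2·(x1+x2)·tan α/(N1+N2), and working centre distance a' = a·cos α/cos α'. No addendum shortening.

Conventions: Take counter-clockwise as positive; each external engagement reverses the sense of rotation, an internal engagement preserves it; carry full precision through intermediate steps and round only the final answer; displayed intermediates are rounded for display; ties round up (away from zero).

recognized (one external pair, fixed centres): single-mesh tooth geometry, m = 2.256, N1 = 61, N2 = 74
base radii: r_b1 = 63.227768, r_b2 = 76.702538
tip radii: r_a1 = 71.409168, r_a2 = 86.280720
inv(α') = inv(23.234°) + 2·(+0.153+0.245)·tan α/(61+74) = 0.02632465  ⇒  α' = 23.99277°
a' = a·cos α / cos α' = 152.2800·cos 23.234°/cos 23.99277° = 153.164182
action lengths: √(r_a1²−r_b1²) = 33.189134, √(r_a2²−r_b2²) = 39.510546
base pitch p_b = π·m·cos α = 6.512652
CR = (33.189134 + 39.510546 − 153.164182·sin 23.99277°)/6.512652 = 1.599941
contact ratio ≈ 1.5999

1.5999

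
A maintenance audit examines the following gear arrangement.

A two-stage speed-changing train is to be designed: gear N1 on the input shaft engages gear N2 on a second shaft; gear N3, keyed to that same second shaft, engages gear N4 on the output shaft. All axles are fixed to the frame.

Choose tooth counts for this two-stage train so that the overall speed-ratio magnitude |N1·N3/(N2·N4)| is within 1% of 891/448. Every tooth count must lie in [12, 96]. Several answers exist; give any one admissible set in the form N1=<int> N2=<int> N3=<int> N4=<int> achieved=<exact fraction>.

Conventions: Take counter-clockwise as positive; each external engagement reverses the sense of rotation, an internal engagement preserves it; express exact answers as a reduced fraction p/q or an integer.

N1=27 N2=14 N3=33 N4=32 achieved=891/448

design class (target 891/448): fixed-axis compound train
target = 891/448 in lowest terms: an exact hit needs N1·N3 = k·891 and N2·N4 = k·448 for one integer k, every count in [12, 96]; additionally prefer no 1:1 stage (N1 ≠ N2, N3 ≠ N4)
k = 1: N1·N3 = 891 = 27·33, N2·N4 = 448 = 14·32
achieved = 27·33/(14·32) = 891/448; |achieved − target| = 0 ≤ 891/44800 ✓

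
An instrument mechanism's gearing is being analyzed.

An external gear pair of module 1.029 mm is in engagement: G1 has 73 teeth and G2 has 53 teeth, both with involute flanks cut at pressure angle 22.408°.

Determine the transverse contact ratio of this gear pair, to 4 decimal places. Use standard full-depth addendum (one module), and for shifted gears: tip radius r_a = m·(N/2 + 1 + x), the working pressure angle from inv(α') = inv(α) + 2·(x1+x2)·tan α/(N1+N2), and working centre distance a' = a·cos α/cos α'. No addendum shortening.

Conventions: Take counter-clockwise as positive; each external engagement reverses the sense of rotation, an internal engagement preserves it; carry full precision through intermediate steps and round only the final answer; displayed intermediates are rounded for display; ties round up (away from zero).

1.6646

recognized (one external pair, fixed centres): single-mesh tooth geometry, m = 1.029, N1 = 73, N2 = 53
base radii: r_b1 = 34.722563, r_b2 = 25.209532
tip radii: r_a1 = 38.587500, r_a2 = 28.297500
no profile shift: α' = α, a' = a
action lengths: √(r_a1²−r_b1²) = 16.832669, √(r_a2²−r_b2²) = 12.854104
base pitch p_b = π·m·cos α = 2.988607
CR = (16.832669 + 12.854104 − 64.827000·sin 22.40800°)/2.988607 = 1.664573
contact ratio ≈ 1.6646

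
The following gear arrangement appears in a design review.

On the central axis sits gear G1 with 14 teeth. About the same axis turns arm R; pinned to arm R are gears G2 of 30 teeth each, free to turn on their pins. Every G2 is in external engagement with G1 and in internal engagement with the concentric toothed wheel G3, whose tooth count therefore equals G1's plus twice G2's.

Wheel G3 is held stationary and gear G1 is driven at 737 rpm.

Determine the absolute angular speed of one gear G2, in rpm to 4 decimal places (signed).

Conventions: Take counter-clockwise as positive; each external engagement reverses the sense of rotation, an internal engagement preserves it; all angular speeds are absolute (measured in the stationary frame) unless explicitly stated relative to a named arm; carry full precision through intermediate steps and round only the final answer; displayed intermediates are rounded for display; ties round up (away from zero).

recognized (axles ride arm R): planetary set, 14/30/74 teeth
normalise by the input: solve with ω_sun = 1, then scale by 737 rpm
ring teeth: 14 + 2·30 = 74
14(ω_sun−ω_arm) = −74(ω_ring−ω_arm),  ω_ring = 0, ω_sun = 1
14(1−ω_arm) = −74(0−ω_arm)  ⇒  88·ω_arm = 14  ⇒  ω_arm = 7/44
sun–planet mesh: 14·(1−7/44) = −30·(ω_p−ω_arm)  ⇒  ω_p−ω_arm = -259/660
ω_p = 7/44 − 259/660 = -7/30
scale: ω_p = -7/30 × 737 rpm = -171.9667 rpm

-171.9667 rpm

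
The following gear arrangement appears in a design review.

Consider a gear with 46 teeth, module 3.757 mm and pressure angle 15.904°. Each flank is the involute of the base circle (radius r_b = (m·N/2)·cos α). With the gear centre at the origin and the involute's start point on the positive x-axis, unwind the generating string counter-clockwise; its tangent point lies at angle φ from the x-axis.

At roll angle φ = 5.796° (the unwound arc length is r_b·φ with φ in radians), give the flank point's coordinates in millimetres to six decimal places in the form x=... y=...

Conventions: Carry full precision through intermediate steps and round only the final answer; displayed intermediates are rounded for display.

x=83.527495 y=0.028646

topology: single-mesh involute geometry — m = 3.757, N = 46
pitch radius r_p = m·N/2 = 3.757·46/2 = 86.411000
base radius r_b = r_p·cos α = 86.411000·cos 15.904° = 83.103375
roll angle φ = 5.796° = 0.10115928 rad
x = r_b·(cos φ + φ·sin φ) = 83.527495
y = r_b·(sin φ − φ·cos φ) = 0.028646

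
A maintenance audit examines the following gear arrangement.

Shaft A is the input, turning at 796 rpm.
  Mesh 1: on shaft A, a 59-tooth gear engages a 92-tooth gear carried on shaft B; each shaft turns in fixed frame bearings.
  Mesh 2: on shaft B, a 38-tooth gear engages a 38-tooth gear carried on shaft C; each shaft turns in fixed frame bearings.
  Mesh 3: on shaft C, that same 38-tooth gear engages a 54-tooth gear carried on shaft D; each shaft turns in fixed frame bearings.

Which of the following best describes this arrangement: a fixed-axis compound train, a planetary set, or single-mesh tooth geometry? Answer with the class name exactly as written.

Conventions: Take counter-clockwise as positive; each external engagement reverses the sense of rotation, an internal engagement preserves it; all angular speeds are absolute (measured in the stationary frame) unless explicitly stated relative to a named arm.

class = fixed-axis compound train [3 meshes; 3 ratios multiply, 3 sense flips]
classification: fixed-axis compound train

fixed-axis compound train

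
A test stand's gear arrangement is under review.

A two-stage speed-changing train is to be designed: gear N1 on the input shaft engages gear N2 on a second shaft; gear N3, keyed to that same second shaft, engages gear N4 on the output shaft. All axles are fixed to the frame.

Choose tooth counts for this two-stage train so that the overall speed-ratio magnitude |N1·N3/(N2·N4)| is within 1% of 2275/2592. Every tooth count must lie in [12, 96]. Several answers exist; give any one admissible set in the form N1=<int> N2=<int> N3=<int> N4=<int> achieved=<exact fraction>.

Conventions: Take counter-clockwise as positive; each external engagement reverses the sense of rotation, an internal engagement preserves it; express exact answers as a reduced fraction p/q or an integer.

2-stage fixed-axis compound train for ratio 2275/2592
target = 2275/2592 in lowest terms: an exact hit needs N1·N3 = k·2275 and N2·N4 = k·2592 for one integer k, every count in [12, 96]; additionally prefer no 1:1 stage (N1 ≠ N2, N3 ≠ N4)
k = 1: N1·N3 = 2275 = 25·91, N2·N4 = 2592 = 27·96
achieved = 25·91/(27·96) = 2275/2592; |achieved − target| = 0 ≤ 91/10368 ✓

N1=25 N2=27 N3=91 N4=96 achieved=2275/2592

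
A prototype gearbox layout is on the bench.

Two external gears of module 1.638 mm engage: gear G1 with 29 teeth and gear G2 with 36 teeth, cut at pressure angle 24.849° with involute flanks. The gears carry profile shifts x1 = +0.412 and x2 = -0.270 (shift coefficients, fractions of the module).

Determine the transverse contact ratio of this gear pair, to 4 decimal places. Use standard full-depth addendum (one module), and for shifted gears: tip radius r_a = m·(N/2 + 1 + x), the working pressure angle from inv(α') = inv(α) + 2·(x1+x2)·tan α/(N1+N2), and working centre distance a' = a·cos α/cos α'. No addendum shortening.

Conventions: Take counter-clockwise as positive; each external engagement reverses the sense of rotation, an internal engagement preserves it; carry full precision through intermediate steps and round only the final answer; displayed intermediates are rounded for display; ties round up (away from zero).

1.4474

single-mesh involute tooth geometry (29T engaging 36T at module 1.638)
base radii: r_b1 = 21.552095, r_b2 = 26.754325
tip radii: r_a1 = 26.063856, r_a2 = 30.679740
inv(α') = inv(24.849°) + 2·(+0.412-0.270)·tan α/(29+36) = 0.03142962  ⇒  α' = 25.37668°
a' = a·cos α / cos α' = 53.2350·cos 24.849°/cos 25.37668° = 53.465299
action lengths: √(r_a1²−r_b1²) = 14.657141, √(r_a2²−r_b2²) = 15.015077
base pitch p_b = π·m·cos α = 4.669511
CR = (14.657141 + 15.015077 − 53.465299·sin 25.37668°)/4.669511 = 1.447417
contact ratio ≈ 1.4474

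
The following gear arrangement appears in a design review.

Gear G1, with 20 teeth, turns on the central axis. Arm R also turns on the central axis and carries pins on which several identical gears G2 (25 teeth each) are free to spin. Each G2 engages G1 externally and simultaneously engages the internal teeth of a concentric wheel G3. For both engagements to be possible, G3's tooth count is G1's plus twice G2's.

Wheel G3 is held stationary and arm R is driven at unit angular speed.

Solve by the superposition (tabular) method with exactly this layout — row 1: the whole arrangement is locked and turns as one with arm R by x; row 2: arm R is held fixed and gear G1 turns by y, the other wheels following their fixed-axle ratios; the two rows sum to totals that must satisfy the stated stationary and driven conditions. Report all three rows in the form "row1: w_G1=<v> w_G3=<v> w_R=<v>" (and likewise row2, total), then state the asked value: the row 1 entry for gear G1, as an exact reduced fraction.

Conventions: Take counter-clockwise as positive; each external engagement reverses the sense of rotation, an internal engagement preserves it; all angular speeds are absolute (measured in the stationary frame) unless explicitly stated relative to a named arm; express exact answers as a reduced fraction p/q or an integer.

row1: w_G1=1 w_G3=1 w_R=1
row2: w_G1=7/2 w_G3=-1 w_R=0
total: w_G1=9/2 w_G3=0 w_R=1
asked value: 1

topology: planetary set — G1 20T / G2 25T / G3 70T, arm = carrier (Willis)
row 1 (train locked, turned with arm): all members turn x
superposition row 2 [arm held]: sun y, ring −(20/70)·y, arm 0
boundary: total ω_ring = x − (20/70)·y = 0 and total ω_arm = x = 1  ⇒  y = 7/2, x = 1
row 2 ring = −(20/70)·7/2 = -1
totals (row 1 + row 2): sun 1 + 7/2 = 9/2, ring 1 + (-1) = 0, arm 1 + 0 = 1
asked cell (row1, sun) = 1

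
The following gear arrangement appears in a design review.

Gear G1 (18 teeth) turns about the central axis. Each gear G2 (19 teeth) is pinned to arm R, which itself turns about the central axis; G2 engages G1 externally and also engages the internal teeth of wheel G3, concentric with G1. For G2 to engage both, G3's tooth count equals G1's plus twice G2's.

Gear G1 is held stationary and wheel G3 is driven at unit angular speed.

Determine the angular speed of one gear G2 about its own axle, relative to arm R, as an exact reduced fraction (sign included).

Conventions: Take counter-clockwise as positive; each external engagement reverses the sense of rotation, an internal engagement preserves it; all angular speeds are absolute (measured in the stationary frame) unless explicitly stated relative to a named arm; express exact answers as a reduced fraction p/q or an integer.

class = planetary set [G3 = 18+2·19 = 56; Willis about the carrier]
ring teeth: 18 + 2·19 = 56
18(ω_sun−ω_arm) = −56(ω_ring−ω_arm),  ω_sun = 0, ω_ring = 1
18(0−ω_arm) = −56(1−ω_arm)  ⇒  74·ω_arm = 56  ⇒  ω_arm = 28/37
sun–planet mesh: 18·(0−28/37) = −19·(ω_p−ω_arm)  ⇒  ω_p−ω_arm = 504/703
exact speed ratio = 504/703

504/703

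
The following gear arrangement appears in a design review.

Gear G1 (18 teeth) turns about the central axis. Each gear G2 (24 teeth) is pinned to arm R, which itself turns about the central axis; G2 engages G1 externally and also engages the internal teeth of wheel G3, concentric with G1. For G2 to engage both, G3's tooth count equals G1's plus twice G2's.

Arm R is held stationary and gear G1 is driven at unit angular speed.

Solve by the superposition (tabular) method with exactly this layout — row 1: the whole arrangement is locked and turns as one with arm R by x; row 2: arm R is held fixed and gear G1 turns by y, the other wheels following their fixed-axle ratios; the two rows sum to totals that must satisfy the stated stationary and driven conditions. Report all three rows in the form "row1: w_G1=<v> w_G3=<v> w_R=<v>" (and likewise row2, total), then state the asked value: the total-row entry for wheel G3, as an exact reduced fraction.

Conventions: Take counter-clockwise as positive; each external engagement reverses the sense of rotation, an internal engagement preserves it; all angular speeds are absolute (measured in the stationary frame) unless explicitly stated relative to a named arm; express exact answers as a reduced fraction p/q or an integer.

row1: w_G1=0 w_G3=0 w_R=0
row2: w_G1=1 w_G3=-3/11 w_R=0
total: w_G1=1 w_G3=-3/11 w_R=0
asked value: -3/11

recognized (axles ride arm R): planetary set, 18/24/66 teeth
superposition row 1 [locked train]: every member turns x
row 2 — arm fixed, fixed-axis ratios: sun y, ring −(18/66)·y, arm 0
boundary: total ω_arm = x = 0 and total ω_sun = x + y = 1  ⇒  y = 1, x = 0
row 2 ring = −(18/66)·1 = -3/11
totals (row 1 + row 2): sun 0 + 1 = 1, ring 0 + (-3/11) = -3/11, arm 0 + 0 = 0
asked cell (total, ring) = -3/11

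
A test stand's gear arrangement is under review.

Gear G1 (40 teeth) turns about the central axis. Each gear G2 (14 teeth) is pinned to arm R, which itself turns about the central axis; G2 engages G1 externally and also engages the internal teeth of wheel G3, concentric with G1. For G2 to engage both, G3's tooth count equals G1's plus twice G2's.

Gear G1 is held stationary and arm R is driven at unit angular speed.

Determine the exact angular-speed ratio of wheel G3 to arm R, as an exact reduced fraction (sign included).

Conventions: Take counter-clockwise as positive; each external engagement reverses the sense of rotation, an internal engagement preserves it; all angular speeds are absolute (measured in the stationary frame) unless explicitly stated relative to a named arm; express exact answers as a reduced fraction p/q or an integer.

class = planetary set [G3 = 40+2·14 = 68; Willis about the carrier]
ring teeth: 40 + 2·14 = 68
40(ω_sun−ω_arm) = −68(ω_ring−ω_arm),  ω_sun = 0, ω_arm = 1
ω_ring = 1 − (40/68)(0−1) = 27/17
ω_out/ω_in = 27/17

27/17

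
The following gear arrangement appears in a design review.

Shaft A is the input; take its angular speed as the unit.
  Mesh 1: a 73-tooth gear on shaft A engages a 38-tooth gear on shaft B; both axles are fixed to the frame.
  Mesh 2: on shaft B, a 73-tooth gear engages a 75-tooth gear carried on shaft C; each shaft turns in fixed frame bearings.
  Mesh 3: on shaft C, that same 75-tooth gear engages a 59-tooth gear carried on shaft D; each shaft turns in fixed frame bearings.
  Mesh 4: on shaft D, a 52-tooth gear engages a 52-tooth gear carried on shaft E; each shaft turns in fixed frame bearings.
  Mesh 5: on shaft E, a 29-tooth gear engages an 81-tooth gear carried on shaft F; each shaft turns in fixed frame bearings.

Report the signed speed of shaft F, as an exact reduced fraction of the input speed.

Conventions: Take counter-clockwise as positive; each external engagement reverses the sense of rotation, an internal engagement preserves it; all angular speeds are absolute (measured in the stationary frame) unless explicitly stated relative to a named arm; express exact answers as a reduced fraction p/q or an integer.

5-mesh fixed-axis compound train (all bearings frame-fixed)
mesh 1 [73T→38T]: |ω|/ω_in = 1×73/38 = 73/38, sense flips to −
mesh 2 [73T→75T]: |ω|/ω_in = (73/38)×73/75 = 5329/2850, sense flips to +
mesh 3 [75T→59T]: |ω|/ω_in = (5329/2850)×75/59 = 5329/2242, sense flips to −
mesh 4 [52T→52T]: |ω|/ω_in = (5329/2242)×52/52 = 5329/2242, sense flips to +
mesh 5 [29T→81T]: |ω|/ω_in = (5329/2242)×29/81 = 154541/181602, sense flips to −
signed output speed (× input speed) = -154541/181602

-154541/181602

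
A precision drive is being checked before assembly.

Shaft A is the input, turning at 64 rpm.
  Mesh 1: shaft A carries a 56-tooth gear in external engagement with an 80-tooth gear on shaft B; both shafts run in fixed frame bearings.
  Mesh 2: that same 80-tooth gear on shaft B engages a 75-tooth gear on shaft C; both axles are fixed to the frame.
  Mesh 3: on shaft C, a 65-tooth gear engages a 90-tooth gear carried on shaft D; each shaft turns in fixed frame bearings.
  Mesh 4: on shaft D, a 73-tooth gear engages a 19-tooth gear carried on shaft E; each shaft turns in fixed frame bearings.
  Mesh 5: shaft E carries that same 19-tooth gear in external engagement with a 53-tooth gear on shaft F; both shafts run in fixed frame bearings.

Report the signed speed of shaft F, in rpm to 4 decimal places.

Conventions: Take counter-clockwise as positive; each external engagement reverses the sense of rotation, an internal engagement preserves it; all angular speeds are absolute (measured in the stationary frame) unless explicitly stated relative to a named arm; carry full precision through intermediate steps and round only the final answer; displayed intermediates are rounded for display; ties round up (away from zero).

-47.5362 rpm

class = fixed-axis compound train [5 meshes; 5 ratios multiply, 5 sense flips]
mesh 1 [56T→80T]: ω = 64.0000×56/80 = 44.8000 rpm, sense flips to −
mesh 2 [80T→75T]: ω = 44.8000×80/75 = 47.7867 rpm, sense flips to +
mesh 3 [65T→90T]: ω = 47.7867×65/90 = 34.5126 rpm, sense flips to −
mesh 4 [73T→19T]: ω = 34.5126×73/19 = 132.6010 rpm, sense flips to +
mesh 5 [19T→53T]: ω = 132.6010×19/53 = 47.5362 rpm, sense flips to −
signed output speed = -47.5362 rpm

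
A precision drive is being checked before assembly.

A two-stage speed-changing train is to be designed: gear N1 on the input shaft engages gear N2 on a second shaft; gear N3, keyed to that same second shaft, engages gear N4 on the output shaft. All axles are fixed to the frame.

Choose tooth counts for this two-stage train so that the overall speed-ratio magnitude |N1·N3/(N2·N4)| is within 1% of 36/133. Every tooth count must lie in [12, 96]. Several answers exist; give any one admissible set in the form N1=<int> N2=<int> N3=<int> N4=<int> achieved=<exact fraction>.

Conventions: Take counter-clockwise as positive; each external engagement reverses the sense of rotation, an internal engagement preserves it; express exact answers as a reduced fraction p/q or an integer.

N1=12 N2=14 N3=12 N4=38 achieved=36/133

topology: fixed-axis compound train — 2 stages, target 36/133
target = 36/133 in lowest terms: an exact hit needs N1·N3 = k·36 and N2·N4 = k·133 for one integer k, every count in [12, 96]; additionally prefer no 1:1 stage (N1 ≠ N2, N3 ≠ N4)
k = 1…3: no 1:1-free in-range split of k·36 and k·133 into factor pairs; take k = 4
k = 4: N1·N3 = 144 = 12·12, N2·N4 = 532 = 14·38
achieved = 12·12/(14·38) = 36/133; |achieved − target| = 0 ≤ 9/3325 ✓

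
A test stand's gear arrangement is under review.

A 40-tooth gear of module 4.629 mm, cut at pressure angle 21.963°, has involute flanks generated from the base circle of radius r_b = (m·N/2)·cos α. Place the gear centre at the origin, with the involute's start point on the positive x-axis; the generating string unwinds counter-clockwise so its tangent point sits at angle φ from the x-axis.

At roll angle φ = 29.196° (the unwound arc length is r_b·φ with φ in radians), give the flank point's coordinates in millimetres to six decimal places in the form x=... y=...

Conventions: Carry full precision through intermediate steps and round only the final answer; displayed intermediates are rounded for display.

recognized (one wheel, involute flank): single-mesh tooth geometry, m = 4.629, N = 40
pitch radius r_p = m·N/2 = 4.629·40/2 = 92.580000
base radius r_b = r_p·cos α = 92.580000·cos 21.963° = 85.861059
roll angle φ = 29.196° = 0.50956633 rad
x = r_b·(cos φ + φ·sin φ) = 96.295062
y = r_b·(sin φ − φ·cos φ) = 3.689421

x=96.295062 y=3.689421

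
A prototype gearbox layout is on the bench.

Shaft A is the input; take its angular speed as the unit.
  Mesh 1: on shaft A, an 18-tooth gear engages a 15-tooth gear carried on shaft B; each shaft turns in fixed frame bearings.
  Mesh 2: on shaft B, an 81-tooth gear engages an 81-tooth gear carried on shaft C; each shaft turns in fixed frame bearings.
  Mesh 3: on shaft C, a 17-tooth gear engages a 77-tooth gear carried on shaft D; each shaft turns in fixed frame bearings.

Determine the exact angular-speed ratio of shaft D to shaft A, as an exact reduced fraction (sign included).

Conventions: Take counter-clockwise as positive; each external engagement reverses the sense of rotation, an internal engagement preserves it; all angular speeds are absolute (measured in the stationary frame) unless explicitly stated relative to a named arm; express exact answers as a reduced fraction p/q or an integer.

class = fixed-axis compound train [3 meshes; 3 ratios multiply, 3 sense flips]
mesh 1 [18T→15T]: running ratio 6/5, sense −
mesh 2 [81T→81T]: running ratio 6/5, sense +
mesh 3 [17T→77T]: running ratio 102/385, sense −
ω_out/ω_in = -102/385

-102/385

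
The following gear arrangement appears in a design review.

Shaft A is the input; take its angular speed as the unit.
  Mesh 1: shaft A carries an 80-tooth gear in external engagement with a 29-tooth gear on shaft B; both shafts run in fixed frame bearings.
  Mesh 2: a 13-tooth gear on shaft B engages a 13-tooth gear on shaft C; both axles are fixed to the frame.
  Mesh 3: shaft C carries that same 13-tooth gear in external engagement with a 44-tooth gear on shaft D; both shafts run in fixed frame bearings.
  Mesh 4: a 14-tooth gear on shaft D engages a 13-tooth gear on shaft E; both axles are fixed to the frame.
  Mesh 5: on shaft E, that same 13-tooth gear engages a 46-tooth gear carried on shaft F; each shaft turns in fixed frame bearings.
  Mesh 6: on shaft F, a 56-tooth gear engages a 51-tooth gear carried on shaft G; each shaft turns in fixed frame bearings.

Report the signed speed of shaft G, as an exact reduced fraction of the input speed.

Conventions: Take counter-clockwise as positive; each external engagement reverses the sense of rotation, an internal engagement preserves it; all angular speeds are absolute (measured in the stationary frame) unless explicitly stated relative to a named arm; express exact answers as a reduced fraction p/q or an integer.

6-mesh fixed-axis compound train (all bearings frame-fixed)
mesh 1 [80T→29T]: |ω|/ω_in = 1×80/29 = 80/29, sense flips to −
mesh 2 [13T→13T]: |ω|/ω_in = (80/29)×13/13 = 80/29, sense flips to +
mesh 3 [13T→44T]: |ω|/ω_in = (80/29)×13/44 = 260/319, sense flips to −
mesh 4 [14T→13T]: |ω|/ω_in = (260/319)×14/13 = 280/319, sense flips to +
mesh 5 [13T→46T]: |ω|/ω_in = (280/319)×13/46 = 1820/7337, sense flips to −
mesh 6 [56T→51T]: |ω|/ω_in = (1820/7337)×56/51 = 101920/374187, sense flips to +
signed output speed (× input speed) = 101920/374187

101920/374187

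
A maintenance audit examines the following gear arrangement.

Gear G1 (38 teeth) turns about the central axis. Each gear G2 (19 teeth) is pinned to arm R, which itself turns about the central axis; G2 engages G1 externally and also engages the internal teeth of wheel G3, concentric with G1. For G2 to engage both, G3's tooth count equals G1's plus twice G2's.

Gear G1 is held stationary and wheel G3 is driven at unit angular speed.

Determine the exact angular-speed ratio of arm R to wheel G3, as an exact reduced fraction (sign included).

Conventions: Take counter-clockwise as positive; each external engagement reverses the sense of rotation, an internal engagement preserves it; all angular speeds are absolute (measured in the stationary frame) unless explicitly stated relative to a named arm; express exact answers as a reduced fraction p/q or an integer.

2/3

class = planetary set [G3 = 38+2·19 = 76; Willis about the carrier]
ring teeth: 38 + 2·19 = 76
38(ω_sun−ω_arm) = −76(ω_ring−ω_arm),  ω_sun = 0, ω_ring = 1
38(0−ω_arm) = −76(1−ω_arm)  ⇒  114·ω_arm = 76  ⇒  ω_arm = 2/3
ω_out/ω_in = 2/3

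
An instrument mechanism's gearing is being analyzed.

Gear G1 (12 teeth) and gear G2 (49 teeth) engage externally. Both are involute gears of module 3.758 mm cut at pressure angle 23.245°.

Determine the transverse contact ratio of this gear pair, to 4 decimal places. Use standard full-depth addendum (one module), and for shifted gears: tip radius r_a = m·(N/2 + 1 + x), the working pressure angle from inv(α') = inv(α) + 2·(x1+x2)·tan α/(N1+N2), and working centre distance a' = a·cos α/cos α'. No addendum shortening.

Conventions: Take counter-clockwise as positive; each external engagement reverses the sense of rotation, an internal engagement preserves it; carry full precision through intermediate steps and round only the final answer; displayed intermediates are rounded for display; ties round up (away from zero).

single-mesh involute tooth geometry (12T engaging 49T at module 3.758)
base radii: r_b1 = 20.717681, r_b2 = 84.597197
tip radii: r_a1 = 26.306000, r_a2 = 95.829000
no profile shift: α' = α, a' = a
action lengths: √(r_a1²−r_b1²) = 16.210593, √(r_a2²−r_b2²) = 45.016792
base pitch p_b = π·m·cos α = 10.847752
CR = (16.210593 + 45.016792 − 114.619000·sin 23.24500°)/10.847752 = 1.474170
contact ratio ≈ 1.4742

1.4742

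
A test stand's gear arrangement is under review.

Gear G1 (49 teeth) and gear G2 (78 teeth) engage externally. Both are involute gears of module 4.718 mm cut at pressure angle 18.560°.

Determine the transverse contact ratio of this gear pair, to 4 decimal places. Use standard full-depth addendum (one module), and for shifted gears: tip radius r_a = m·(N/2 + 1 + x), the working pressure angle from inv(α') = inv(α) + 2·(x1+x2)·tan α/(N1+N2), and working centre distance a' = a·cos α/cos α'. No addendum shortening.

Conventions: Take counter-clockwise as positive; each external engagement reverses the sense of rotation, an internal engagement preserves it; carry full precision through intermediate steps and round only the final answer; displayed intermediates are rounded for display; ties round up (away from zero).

1.8744

topology: single-mesh involute geometry — m = 4.718, 49T/78T pair
base radii: r_b1 = 109.579211, r_b2 = 174.432213
tip radii: r_a1 = 120.309000, r_a2 = 188.720000
no profile shift: α' = α, a' = a
action lengths: √(r_a1²−r_b1²) = 49.665401, √(r_a2²−r_b2²) = 72.032225
base pitch p_b = π·m·cos α = 14.051153
CR = (49.665401 + 72.032225 − 299.593000·sin 18.56000°)/14.051153 = 1.874430
contact ratio ≈ 1.8744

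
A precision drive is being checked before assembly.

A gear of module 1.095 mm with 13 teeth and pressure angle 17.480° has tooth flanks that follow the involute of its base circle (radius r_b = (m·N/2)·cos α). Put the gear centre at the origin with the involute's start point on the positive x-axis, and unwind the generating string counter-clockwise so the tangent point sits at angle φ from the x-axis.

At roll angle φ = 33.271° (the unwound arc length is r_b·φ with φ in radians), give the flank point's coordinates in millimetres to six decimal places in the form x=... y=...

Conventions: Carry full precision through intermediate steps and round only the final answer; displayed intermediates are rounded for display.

topology: single-mesh involute geometry — m = 1.095, N = 13
pitch radius r_p = m·N/2 = 1.095·13/2 = 7.117500
base radius r_b = r_p·cos α = 7.117500·cos 17.480° = 6.788827
roll angle φ = 33.271° = 0.58068850 rad
x = r_b·(cos φ + φ·sin φ) = 7.838724
y = r_b·(sin φ − φ·cos φ) = 0.428339

x=7.838724 y=0.428339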